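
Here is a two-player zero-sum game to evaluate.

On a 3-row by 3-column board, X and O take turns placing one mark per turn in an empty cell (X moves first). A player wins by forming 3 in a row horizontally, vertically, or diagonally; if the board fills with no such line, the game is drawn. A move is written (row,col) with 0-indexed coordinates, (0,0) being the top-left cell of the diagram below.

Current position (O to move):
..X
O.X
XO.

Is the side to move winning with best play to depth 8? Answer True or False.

O winning at [..X/O.X/XO.]: False

p1 O@[..X/O.X/XO.]: (0,0)[O.X/O.X/XO.]-1* (0,1)[.OX/O.X/XO.]-1 (1,1)[..X/OOX/XO.]-1 (2,2)[..X/O.X/XOO]-1
p2 X@[O.X/O.X/XO.]: (0,1)[OXX/O.X/XO.]+1* (1,1)[O.X/OXX/XO.]+1 (2,2)[O.X/O.X/XOX]+1
p3 O@[OXX/O.X/XO.]: (1,1)[OXX/OOX/XO.]-1* (2,2)[OXX/O.X/XOO]-1
p4 X@[OXX/OOX/XO.]: (2,2)[OXX/OOX/XOX]+1*
p5 O@[OXX/OOX/XOX] terminal -1; root [..X/O.X/XO.] d8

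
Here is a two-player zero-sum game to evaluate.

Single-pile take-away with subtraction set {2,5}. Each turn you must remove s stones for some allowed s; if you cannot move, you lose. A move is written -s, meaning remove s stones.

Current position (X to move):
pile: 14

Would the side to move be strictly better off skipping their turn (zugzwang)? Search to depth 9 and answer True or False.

zugzwang(14, X) = True

[14] X move#1: -2:-1/12*, -5:-1/9
[12] O move#2: -2:-1/10, -5:+1/7*
[7] X move#3: -2:-1/5*, -5:-1/2
[5] O move#4: -2:-1/3, -5:+1/0*
[0] end (terminal -1, X#5); searched 14 to 9
if X skipped the turn, O would face:
~ [14] O move#1: -2:-1/12*, -5:-1/9
~ [12] X move#2: -2:-1/10, -5:+1/7*
~ [7] O move#3: -2:-1/5*, -5:-1/2
~ [5] X move#4: -2:-1/3, -5:+1/0*
~ [0] end (terminal -1, O#5); searched 14 to 9
compare (X): move=-1 vs pass=+1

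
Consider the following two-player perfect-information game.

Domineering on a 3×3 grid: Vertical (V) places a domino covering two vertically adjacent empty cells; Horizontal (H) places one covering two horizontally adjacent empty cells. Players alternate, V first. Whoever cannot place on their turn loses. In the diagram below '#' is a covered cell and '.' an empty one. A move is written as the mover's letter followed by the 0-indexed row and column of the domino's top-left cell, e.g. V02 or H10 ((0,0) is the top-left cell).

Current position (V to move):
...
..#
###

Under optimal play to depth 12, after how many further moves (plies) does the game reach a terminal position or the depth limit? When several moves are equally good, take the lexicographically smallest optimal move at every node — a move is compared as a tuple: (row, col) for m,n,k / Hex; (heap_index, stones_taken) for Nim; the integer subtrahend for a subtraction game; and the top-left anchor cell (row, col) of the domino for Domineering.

PV length from [.../..#/###]: 1 ply

[.../..#/###] V move#1: V00:-1/#../#.#/###, V01:+1/.#./.##/###*
[.#./.##/###] end (terminal -1, H#2); searched .../..#/### to 12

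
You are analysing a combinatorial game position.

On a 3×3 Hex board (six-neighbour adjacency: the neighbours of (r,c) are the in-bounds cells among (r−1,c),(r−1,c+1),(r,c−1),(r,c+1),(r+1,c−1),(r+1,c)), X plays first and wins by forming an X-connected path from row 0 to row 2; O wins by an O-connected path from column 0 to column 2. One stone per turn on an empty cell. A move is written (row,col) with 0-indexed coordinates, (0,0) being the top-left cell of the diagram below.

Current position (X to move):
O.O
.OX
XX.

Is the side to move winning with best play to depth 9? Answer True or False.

X winning at [O.O/.OX/XX.]: False

[O.O/.OX/XX.] X move#1: (0,1):-1/OXO/.OX/XX.*, (1,0):-1/O.O/XOX/XX., (2,2):-1/O.O/.OX/XXX
[OXO/.OX/XX.] O move#2: (1,0):+1/OXO/OOX/XX.*, (2,2):-1/OXO/.OX/XXO
[OXO/OOX/XX.] end (terminal -1, X#3); searched O.O/.OX/XX. to 9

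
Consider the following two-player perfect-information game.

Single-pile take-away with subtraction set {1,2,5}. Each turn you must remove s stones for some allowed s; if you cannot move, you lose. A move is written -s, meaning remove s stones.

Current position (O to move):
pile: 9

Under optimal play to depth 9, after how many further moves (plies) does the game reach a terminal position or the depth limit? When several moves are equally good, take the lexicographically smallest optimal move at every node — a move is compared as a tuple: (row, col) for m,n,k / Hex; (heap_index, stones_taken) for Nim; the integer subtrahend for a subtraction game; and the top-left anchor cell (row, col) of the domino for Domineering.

PV length from [9]: 6 plies

p1 O@[9]: -1[8]-1* -2[7]-1 -5[4]-1
p2 X@[8]: -1[7]-1 -2[6]+1* -5[3]+1
p3 O@[6]: -1[5]-1* -2[4]-1 -5[1]-1
p4 X@[5]: -1[4]-1 -2[3]+1* -5[0]+1
p5 O@[3]: -1[2]-1* -2[1]-1
p6 X@[2]: -1[1]-1 -2[0]+1*
p7 O@[0] terminal -1; root [9] d9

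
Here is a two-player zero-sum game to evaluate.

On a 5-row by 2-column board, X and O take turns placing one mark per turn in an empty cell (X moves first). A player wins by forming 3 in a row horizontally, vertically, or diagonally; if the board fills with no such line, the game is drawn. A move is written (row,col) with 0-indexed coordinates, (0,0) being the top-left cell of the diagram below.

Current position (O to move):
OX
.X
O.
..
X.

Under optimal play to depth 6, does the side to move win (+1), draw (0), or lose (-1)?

value(OX/.X/O./../X., O) = +1

[OX/.X/O./../X.] O move#1: (1,0):+1/OX/OX/O./../X.*, (2,1):+0/OX/.X/OO/../X., (3,0):-1/OX/.X/O./O./X., (3,1):-1/OX/.X/O./.O/X., (4,1):-1/OX/.X/O./../XO
[OX/OX/O./../X.] end (terminal -1, X#2); searched OX/.X/O./../X. to 6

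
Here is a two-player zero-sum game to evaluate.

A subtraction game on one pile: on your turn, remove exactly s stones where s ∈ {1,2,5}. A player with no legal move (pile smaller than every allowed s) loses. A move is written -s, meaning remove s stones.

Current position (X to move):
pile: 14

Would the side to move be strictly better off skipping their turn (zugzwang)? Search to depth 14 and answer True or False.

zugzwang(14, X) = False

ply 1, X at 14 | -1=-1→13; -2=+1→12*; -5=+1→9
ply 2, O at 12 | -1=-1→11*; -2=-1→10; -5=-1→7
ply 3, X at 11 | -1=-1→10; -2=+1→9*; -5=+1→6
ply 4, O at 9 | -1=-1→8*; -2=-1→7; -5=-1→4
ply 5, X at 8 | -1=-1→7; -2=+1→6*; -5=+1→3
ply 6, O at 6 | -1=-1→5*; -2=-1→4; -5=-1→1
ply 7, X at 5 | -1=-1→4; -2=+1→3*; -5=+1→0
ply 8, O at 3 | -1=-1→2*; -2=-1→1
ply 9, X at 2 | -1=-1→1; -2=+1→0*
ply 10: 0 is terminal -1 (O); from 14 depth 14
suppose X passes — search the same position with O to move:
pass> ply 1, O at 14 | -1=-1→13; -2=+1→12*; -5=+1→9
pass> ply 2, X at 12 | -1=-1→11*; -2=-1→10; -5=-1→7
pass> ply 3, O at 11 | -1=-1→10; -2=+1→9*; -5=+1→6
pass> ply 4, X at 9 | -1=-1→8*; -2=-1→7; -5=-1→4
pass> ply 5, O at 8 | -1=-1→7; -2=+1→6*; -5=+1→3
pass> ply 6, X at 6 | -1=-1→5*; -2=-1→4; -5=-1→1
pass> ply 7, O at 5 | -1=-1→4; -2=+1→3*; -5=+1→0
pass> ply 8, X at 3 | -1=-1→2*; -2=-1→1
pass> ply 9, O at 2 | -1=-1→1; -2=+1→0*
pass> ply 10: 0 is terminal -1 (X); from 14 depth 14
for X: play +1, pass -1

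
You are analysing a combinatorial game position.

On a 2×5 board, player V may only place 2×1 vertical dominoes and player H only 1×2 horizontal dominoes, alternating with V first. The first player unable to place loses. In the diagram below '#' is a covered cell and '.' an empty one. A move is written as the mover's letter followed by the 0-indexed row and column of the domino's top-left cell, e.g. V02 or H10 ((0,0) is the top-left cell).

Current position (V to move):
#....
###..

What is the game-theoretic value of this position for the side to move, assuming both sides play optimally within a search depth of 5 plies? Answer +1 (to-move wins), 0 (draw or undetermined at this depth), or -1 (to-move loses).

p1 V@[#..../###..]: V03[#..#./####.]+1* V04[#...#/###.#]-1
p2 H@[#..#./####.]: H01[####./####.]-1*
p3 V@[####./####.]: V04[#####/#####]+1*
p4 H@[#####/#####] terminal -1; root [#..../###..] d5

value(#..../###.., V) = +1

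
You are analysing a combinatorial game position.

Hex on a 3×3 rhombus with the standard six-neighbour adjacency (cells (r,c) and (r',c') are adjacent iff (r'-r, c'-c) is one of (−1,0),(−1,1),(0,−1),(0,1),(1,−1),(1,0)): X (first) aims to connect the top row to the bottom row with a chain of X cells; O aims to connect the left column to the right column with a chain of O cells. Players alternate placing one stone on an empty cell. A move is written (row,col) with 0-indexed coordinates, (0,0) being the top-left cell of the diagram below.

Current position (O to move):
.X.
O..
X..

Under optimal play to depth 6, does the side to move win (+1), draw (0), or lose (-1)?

[.X./O../X..] O move#1: (0,0):-1/OX./O../X.., (0,2):-1/.XO/O../X.., (1,1):+1/.X./OO./X..*, (1,2):-1/.X./O.O/X.., (2,1):-1/.X./O../XO., (2,2):-1/.X./O../X.O
[.X./OO./X..] X move#2: (0,0):-1/XX./OO./X..*, (0,2):-1/.XX/OO./X.., (1,2):-1/.X./OOX/X.., (2,1):-1/.X./OO./XX., (2,2):-1/.X./OO./X.X
[XX./OO./X..] O move#3: (0,2):+1/XXO/OO./X..*, (1,2):+1/XX./OOO/X.., (2,1):+1/XX./OO./XO., (2,2):+1/XX./OO./X.O
[XXO/OO./X..] end (terminal -1, X#4); searched .X./O../X.. to 6

value(.X./O../X.., O) = +1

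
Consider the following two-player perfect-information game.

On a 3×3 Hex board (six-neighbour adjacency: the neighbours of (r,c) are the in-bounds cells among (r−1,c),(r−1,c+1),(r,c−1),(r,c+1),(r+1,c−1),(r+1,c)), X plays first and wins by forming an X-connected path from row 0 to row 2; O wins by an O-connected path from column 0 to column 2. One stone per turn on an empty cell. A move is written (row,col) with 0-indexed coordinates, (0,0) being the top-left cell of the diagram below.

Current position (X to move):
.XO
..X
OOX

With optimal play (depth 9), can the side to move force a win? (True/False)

p1 X@[.XO/..X/OOX]: (0,0)[XXO/..X/OOX]-1 (1,0)[.XO/X.X/OOX]-1 (1,1)[.XO/.XX/OOX]+1*
p2 O@[.XO/.XX/OOX] terminal -1; root [.XO/..X/OOX] d9

X winning at [.XO/..X/OOX]: True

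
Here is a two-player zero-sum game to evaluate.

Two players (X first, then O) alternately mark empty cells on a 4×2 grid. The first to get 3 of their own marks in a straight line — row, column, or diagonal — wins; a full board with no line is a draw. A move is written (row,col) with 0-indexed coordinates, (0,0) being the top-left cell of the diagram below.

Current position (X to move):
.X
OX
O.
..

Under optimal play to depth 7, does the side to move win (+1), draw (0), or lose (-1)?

value(.X/OX/O./.., X) = +1

ply 1, X at .X/OX/O./.. | (0,0)=-1→XX/OX/O./..; (2,1)=+1→.X/OX/OX/..*; (3,0)=-1→.X/OX/O./X.; (3,1)=-1→.X/OX/O./.X
ply 2: .X/OX/OX/.. is terminal -1 (O); from .X/OX/O./.. depth 7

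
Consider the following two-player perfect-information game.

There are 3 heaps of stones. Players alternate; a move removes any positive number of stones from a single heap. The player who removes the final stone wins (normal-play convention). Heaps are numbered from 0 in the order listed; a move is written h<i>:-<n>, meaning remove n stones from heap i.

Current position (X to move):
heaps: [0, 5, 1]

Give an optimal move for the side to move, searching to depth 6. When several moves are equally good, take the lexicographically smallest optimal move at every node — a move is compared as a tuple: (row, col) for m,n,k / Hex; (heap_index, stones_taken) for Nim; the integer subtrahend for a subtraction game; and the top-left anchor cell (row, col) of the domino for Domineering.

X's best at [(0,5,1)]: h1:-4

[(0,5,1)] X move#1: h1:-1:-1/(0,4,1), h1:-2:-1/(0,3,1), h1:-3:-1/(0,2,1), h1:-4:+1/(0,1,1)*, h1:-5:-1/(0,0,1), h2:-1:-1/(0,5,0)
[(0,1,1)] O move#2: h1:-1:-1/(0,0,1)*, h2:-1:-1/(0,1,0)
[(0,0,1)] X move#3: h2:-1:+1/(0,0,0)*
[(0,0,0)] end (terminal -1, O#4); searched (0,5,1) to 6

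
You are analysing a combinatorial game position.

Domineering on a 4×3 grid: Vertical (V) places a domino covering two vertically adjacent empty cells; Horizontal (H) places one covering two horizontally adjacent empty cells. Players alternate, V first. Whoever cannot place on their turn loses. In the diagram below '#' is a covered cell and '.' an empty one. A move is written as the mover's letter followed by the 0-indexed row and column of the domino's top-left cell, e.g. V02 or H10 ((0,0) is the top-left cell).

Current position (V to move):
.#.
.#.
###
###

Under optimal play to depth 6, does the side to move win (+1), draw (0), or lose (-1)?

ply 1, V at .#./.#./###/### | V00=+1→##./##./###/###*; V02=+1→.##/.##/###/###
ply 2: ##./##./###/### is terminal -1 (H); from .#./.#./###/### depth 6

value(.#./.#./###/###, V) = +1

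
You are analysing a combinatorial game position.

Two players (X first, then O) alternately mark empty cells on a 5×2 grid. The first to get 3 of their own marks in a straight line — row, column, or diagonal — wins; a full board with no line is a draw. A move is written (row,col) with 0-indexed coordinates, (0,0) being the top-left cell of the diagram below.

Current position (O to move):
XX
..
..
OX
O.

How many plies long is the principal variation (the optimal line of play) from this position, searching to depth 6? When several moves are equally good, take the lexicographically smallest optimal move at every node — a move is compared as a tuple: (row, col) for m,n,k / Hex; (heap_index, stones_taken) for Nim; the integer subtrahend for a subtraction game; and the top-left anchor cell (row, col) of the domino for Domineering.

PV length from [XX/../../OX/O.]: 1 ply

[XX/../../OX/O.] O move#1: (1,0):+0/XX/O./../OX/O., (1,1):+0/XX/.O/../OX/O., (2,0):+1/XX/../O./OX/O.*, (2,1):+0/XX/../.O/OX/O., (4,1):+0/XX/../../OX/OO
[XX/../O./OX/O.] end (terminal -1, X#2); searched XX/../../OX/O. to 6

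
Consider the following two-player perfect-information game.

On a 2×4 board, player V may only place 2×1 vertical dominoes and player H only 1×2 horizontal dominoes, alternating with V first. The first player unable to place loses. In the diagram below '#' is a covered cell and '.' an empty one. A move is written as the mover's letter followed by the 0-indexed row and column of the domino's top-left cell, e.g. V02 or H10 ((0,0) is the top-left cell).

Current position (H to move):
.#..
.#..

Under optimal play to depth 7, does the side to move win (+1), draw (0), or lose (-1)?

ply 1, H at .#../.#.. | H02=+1→.###/.#..*; H12=+1→.#../.###
ply 2, V at .###/.#.. | V00=-1→####/##..*
ply 3, H at ####/##.. | H12=+1→####/####*
ply 4: ####/#### is terminal -1 (V); from .#../.#.. depth 7

value(.#../.#.., H) = +1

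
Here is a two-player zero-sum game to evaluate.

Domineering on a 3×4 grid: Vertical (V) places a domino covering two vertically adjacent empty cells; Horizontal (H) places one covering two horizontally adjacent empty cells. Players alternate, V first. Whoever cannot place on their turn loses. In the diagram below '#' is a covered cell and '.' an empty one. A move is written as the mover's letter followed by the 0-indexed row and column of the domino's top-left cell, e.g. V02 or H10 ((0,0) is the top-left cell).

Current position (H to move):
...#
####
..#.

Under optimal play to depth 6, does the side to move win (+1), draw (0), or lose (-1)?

value(...#/####/..#., H) = +1

ply 1, H at ...#/####/..#. | H00=+1→##.#/####/..#.*; H01=+1→.###/####/..#.; H20=+1→...#/####/###.
ply 2: ##.#/####/..#. is terminal -1 (V); from ...#/####/..#. depth 6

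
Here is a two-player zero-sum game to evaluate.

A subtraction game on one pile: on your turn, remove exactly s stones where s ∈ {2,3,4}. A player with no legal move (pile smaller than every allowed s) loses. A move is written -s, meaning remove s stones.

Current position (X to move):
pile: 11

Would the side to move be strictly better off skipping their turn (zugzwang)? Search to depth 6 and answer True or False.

ply 1, X at 11 | -2=-1→9; -3=-1→8; -4=+1→7*
ply 2, O at 7 | -2=-1→5*; -3=-1→4; -4=-1→3
ply 3, X at 5 | -2=-1→3; -3=-1→2; -4=+1→1*
ply 4: 1 is terminal -1 (O); from 11 depth 6
suppose X passes — search the same position with O to move:
pass> ply 1, O at 11 | -2=-1→9; -3=-1→8; -4=+1→7*
pass> ply 2, X at 7 | -2=-1→5*; -3=-1→4; -4=-1→3
pass> ply 3, O at 5 | -2=-1→3; -3=-1→2; -4=+1→1*
pass> ply 4: 1 is terminal -1 (X); from 11 depth 6
for X: play +1, pass -1

zugzwang(11, X) = False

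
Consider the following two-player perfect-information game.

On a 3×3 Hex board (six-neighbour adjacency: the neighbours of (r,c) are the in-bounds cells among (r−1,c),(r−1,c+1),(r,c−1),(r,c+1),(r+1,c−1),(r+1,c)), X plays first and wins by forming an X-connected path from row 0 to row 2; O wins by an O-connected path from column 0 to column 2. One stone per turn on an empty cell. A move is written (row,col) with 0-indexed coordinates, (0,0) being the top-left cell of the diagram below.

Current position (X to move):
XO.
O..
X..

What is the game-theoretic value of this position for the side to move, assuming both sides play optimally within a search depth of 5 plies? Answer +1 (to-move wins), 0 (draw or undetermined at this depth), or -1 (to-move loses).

[XO./O../X..] X move#1: (0,2):+1/XOX/O../X..*, (1,1):-1/XO./OX./X.., (1,2):-1/XO./O.X/X.., (2,1):-1/XO./O../XX., (2,2):-1/XO./O../X.X
[XOX/O../X..] O move#2: (1,1):-1/XOX/OO./X..*, (1,2):-1/XOX/O.O/X.., (2,1):-1/XOX/O../XO., (2,2):-1/XOX/O../X.O
[XOX/OO./X..] X move#3: (1,2):+1/XOX/OOX/X..*, (2,1):-1/XOX/OO./XX., (2,2):-1/XOX/OO./X.X
[XOX/OOX/X..] O move#4: (2,1):-1/XOX/OOX/XO.*, (2,2):-1/XOX/OOX/X.O
[XOX/OOX/XO.] X move#5: (2,2):+1/XOX/OOX/XOX*
[XOX/OOX/XOX] end (terminal -1, O#6); searched XO./O../X.. to 5

value(XO./O../X.., X) = +1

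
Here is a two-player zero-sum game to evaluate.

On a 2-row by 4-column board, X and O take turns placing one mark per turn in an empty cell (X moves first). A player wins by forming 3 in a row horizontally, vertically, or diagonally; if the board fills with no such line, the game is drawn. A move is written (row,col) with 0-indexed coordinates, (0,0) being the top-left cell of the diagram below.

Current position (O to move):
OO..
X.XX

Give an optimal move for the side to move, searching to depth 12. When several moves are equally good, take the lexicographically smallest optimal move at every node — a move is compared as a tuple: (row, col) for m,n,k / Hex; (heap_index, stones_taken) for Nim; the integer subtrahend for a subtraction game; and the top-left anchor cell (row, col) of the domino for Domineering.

O's best at [OO../X.XX]: (0,2)

[OO../X.XX] O move#1: (0,2):+1/OOO./X.XX*, (0,3):-1/OO.O/X.XX, (1,1):+0/OO../XOXX
[OOO./X.XX] end (terminal -1, X#2); searched OO../X.XX to 12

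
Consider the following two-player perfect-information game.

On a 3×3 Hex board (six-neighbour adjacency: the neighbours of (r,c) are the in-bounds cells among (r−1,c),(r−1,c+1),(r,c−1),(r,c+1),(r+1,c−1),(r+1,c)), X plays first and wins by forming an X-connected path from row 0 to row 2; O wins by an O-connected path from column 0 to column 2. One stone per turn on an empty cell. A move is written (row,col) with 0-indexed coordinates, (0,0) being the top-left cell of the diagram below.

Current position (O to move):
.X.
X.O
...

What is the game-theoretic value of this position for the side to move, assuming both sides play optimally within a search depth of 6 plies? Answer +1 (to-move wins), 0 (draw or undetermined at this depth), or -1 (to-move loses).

value(.X./X.O/..., O) = +1

ply 1, O at .X./X.O/... | (0,0)=-1→OX./X.O/...; (0,2)=-1→.XO/X.O/...; (1,1)=-1→.X./XOO/...; (2,0)=+1→.X./X.O/O..*; (2,1)=-1→.X./X.O/.O.; (2,2)=-1→.X./X.O/..O
ply 2, X at .X./X.O/O.. | (0,0)=-1→XX./X.O/O..*; (0,2)=-1→.XX/X.O/O..; (1,1)=-1→.X./XXO/O..; (2,1)=-1→.X./X.O/OX.; (2,2)=-1→.X./X.O/O.X
ply 3, O at XX./X.O/O.. | (0,2)=+1→XXO/X.O/O..*; (1,1)=+1→XX./XOO/O..; (2,1)=+1→XX./X.O/OO.; (2,2)=+1→XX./X.O/O.O
ply 4, X at XXO/X.O/O.. | (1,1)=-1→XXO/XXO/O..*; (2,1)=-1→XXO/X.O/OX.; (2,2)=-1→XXO/X.O/O.X
ply 5, O at XXO/XXO/O.. | (2,1)=+1→XXO/XXO/OO.*; (2,2)=-1→XXO/XXO/O.O
ply 6: XXO/XXO/OO. is terminal -1 (X); from .X./X.O/... depth 6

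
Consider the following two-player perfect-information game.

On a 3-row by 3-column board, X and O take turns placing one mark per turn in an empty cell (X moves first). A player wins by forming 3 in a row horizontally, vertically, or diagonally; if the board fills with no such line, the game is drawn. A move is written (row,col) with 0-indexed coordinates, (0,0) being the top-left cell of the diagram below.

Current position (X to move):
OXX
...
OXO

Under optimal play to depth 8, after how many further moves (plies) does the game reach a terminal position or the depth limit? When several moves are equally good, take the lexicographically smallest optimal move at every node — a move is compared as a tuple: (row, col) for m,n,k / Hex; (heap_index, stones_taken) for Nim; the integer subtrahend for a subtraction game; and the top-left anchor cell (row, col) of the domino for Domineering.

PV length from [OXX/.../OXO]: 1 ply

p1 X@[OXX/.../OXO]: (1,0)[OXX/X../OXO]-1 (1,1)[OXX/.X./OXO]+1* (1,2)[OXX/..X/OXO]-1
p2 O@[OXX/.X./OXO] terminal -1; root [OXX/.../OXO] d8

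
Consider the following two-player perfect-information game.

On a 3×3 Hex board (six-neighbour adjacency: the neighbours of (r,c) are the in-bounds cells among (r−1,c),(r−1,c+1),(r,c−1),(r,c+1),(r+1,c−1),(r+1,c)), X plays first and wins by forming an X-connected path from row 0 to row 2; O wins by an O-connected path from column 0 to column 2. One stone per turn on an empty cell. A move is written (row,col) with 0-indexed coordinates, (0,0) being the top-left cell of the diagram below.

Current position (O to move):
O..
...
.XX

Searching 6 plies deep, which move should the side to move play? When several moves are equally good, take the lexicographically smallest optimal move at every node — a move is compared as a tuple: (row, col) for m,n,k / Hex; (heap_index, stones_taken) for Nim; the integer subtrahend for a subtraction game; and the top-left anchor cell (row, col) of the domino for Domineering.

O's best at [O../.../.XX]: (0,2)

p1 O@[O../.../.XX]: (0,1)[OO./.../.XX]-1 (0,2)[O.O/.../.XX]+1* (1,0)[O../O../.XX]-1 (1,1)[O../.O./.XX]+1 (1,2)[O../..O/.XX]-1 (2,0)[O../.../OXX]-1
p2 X@[O.O/.../.XX]: (0,1)[OXO/.../.XX]-1* (1,0)[O.O/X../.XX]-1 (1,1)[O.O/.X./.XX]-1 (1,2)[O.O/..X/.XX]-1 (2,0)[O.O/.../XXX]-1
p3 O@[OXO/.../.XX]: (1,0)[OXO/O../.XX]-1 (1,1)[OXO/.O./.XX]+1* (1,2)[OXO/..O/.XX]-1 (2,0)[OXO/.../OXX]-1
p4 X@[OXO/.O./.XX]: (1,0)[OXO/XO./.XX]-1* (1,2)[OXO/.OX/.XX]-1 (2,0)[OXO/.O./XXX]-1
p5 O@[OXO/XO./.XX]: (1,2)[OXO/XOO/.XX]-1 (2,0)[OXO/XO./OXX]+1*
p6 X@[OXO/XO./OXX] terminal -1; root [O../.../.XX] d6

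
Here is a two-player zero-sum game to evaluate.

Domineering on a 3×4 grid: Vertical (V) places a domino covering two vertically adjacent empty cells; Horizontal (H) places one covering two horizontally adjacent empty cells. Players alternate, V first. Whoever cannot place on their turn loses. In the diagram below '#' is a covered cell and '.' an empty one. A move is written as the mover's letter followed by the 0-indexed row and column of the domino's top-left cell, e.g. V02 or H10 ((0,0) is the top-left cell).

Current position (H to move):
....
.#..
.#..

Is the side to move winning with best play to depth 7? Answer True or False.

p1 H@[..../.#../.#..]: H00[##../.#../.#..]-1 H01[.##./.#../.#..]-1 H02[..##/.#../.#..]-1 H12[..../.###/.#..]+1* H22[..../.#../.###]-1
p2 V@[..../.###/.#..]: V00[#.../####/.#..]-1* V10[..../####/##..]-1
p3 H@[#.../####/.#..]: H01[###./####/.#..]+1* H02[#.##/####/.#..]+1 H22[#.../####/.###]+1
p4 V@[###./####/.#..] terminal -1; root [..../.#../.#..] d7

H winning at [..../.#../.#..]: True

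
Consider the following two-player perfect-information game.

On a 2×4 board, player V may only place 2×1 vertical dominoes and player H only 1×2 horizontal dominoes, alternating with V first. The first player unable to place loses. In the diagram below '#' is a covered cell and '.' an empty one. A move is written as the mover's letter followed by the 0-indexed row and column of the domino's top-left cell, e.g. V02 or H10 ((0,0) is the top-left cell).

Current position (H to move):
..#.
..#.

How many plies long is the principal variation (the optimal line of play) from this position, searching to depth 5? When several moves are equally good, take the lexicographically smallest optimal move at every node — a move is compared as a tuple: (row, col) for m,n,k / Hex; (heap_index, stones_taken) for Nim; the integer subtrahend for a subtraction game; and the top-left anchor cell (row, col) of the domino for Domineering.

PV length from [..#./..#.]: 3 plies

[..#./..#.] H move#1: H00:+1/###./..#.*, H10:+1/..#./###.
[###./..#.] V move#2: V03:-1/####/..##*
[####/..##] H move#3: H10:+1/####/####*
[####/####] end (terminal -1, V#4); searched ..#./..#. to 5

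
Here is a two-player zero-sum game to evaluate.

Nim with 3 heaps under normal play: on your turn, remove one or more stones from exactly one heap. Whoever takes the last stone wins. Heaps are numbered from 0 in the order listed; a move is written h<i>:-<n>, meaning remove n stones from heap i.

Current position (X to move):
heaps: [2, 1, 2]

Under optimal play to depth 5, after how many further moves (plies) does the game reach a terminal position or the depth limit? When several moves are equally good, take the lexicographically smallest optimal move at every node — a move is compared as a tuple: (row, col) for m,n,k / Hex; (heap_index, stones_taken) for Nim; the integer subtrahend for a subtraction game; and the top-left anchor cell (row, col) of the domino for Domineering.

PV length from [(2,1,2)]: 5 plies

[(2,1,2)] X move#1: h0:-1:-1/(1,1,2), h0:-2:-1/(0,1,2), h1:-1:+1/(2,0,2)*, h2:-1:-1/(2,1,1), h2:-2:-1/(2,1,0)
[(2,0,2)] O move#2: h0:-1:-1/(1,0,2)*, h0:-2:-1/(0,0,2), h2:-1:-1/(2,0,1), h2:-2:-1/(2,0,0)
[(1,0,2)] X move#3: h0:-1:-1/(0,0,2), h2:-1:+1/(1,0,1)*, h2:-2:-1/(1,0,0)
[(1,0,1)] O move#4: h0:-1:-1/(0,0,1)*, h2:-1:-1/(1,0,0)
[(0,0,1)] X move#5: h2:-1:+1/(0,0,0)*
[(0,0,0)] end (terminal -1, O#6); searched (2,1,2) to 5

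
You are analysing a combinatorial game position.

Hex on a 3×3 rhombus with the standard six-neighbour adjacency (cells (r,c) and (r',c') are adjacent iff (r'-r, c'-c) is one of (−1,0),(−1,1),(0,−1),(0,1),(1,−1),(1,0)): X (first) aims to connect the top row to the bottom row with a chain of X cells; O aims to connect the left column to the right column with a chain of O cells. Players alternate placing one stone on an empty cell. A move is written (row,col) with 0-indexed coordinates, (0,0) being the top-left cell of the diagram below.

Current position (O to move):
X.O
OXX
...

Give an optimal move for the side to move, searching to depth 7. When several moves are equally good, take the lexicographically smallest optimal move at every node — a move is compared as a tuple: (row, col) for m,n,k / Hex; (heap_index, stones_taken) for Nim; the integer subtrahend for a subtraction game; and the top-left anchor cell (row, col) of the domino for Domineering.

[X.O/OXX/...] O move#1: (0,1):+1/XOO/OXX/...*, (2,0):-1/X.O/OXX/O.., (2,1):-1/X.O/OXX/.O., (2,2):-1/X.O/OXX/..O
[XOO/OXX/...] end (terminal -1, X#2); searched X.O/OXX/... to 7

O's best at [X.O/OXX/...]: (0,1)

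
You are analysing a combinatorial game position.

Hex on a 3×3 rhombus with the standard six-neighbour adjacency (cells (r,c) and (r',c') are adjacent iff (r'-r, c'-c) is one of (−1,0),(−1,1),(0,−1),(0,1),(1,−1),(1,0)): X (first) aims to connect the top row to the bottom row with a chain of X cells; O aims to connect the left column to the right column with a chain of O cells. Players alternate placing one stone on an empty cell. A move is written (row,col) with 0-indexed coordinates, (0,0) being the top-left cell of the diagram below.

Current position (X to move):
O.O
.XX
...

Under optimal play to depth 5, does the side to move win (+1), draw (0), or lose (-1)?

value(O.O/.XX/..., X) = +1

ply 1, X at O.O/.XX/... | (0,1)=+1→OXO/.XX/...*; (1,0)=-1→O.O/XXX/...; (2,0)=-1→O.O/.XX/X..; (2,1)=-1→O.O/.XX/.X.; (2,2)=-1→O.O/.XX/..X
ply 2, O at OXO/.XX/... | (1,0)=-1→OXO/OXX/...*; (2,0)=-1→OXO/.XX/O..; (2,1)=-1→OXO/.XX/.O.; (2,2)=-1→OXO/.XX/..O
ply 3, X at OXO/OXX/... | (2,0)=+1→OXO/OXX/X..*; (2,1)=+1→OXO/OXX/.X.; (2,2)=+1→OXO/OXX/..X
ply 4: OXO/OXX/X.. is terminal -1 (O); from O.O/.XX/... depth 5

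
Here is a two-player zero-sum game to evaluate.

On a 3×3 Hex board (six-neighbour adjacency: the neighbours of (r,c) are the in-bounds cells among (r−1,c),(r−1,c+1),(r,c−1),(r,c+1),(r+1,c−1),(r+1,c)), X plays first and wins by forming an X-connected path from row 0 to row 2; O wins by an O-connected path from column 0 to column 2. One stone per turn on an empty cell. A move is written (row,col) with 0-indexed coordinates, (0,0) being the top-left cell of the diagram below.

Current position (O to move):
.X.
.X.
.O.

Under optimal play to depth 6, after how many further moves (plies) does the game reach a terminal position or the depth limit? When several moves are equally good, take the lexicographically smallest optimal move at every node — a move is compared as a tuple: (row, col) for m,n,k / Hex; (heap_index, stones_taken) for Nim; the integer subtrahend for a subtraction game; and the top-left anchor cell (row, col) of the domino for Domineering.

PV length from [.X./.X./.O.]: 5 plies

[.X./.X./.O.] O move#1: (0,0):-1/OX./.X./.O., (0,2):-1/.XO/.X./.O., (1,0):-1/.X./OX./.O., (1,2):-1/.X./.XO/.O., (2,0):+1/.X./.X./OO.*, (2,2):-1/.X./.X./.OO
[.X./.X./OO.] X move#2: (0,0):-1/XX./.X./OO.*, (0,2):-1/.XX/.X./OO., (1,0):-1/.X./XX./OO., (1,2):-1/.X./.XX/OO., (2,2):-1/.X./.X./OOX
[XX./.X./OO.] O move#3: (0,2):+1/XXO/.X./OO.*, (1,0):+1/XX./OX./OO., (1,2):+1/XX./.XO/OO., (2,2):+1/XX./.X./OOO
[XXO/.X./OO.] X move#4: (1,0):-1/XXO/XX./OO.*, (1,2):-1/XXO/.XX/OO., (2,2):-1/XXO/.X./OOX
[XXO/XX./OO.] O move#5: (1,2):+1/XXO/XXO/OO.*, (2,2):+1/XXO/XX./OOO
[XXO/XXO/OO.] end (terminal -1, X#6); searched .X./.X./.O. to 6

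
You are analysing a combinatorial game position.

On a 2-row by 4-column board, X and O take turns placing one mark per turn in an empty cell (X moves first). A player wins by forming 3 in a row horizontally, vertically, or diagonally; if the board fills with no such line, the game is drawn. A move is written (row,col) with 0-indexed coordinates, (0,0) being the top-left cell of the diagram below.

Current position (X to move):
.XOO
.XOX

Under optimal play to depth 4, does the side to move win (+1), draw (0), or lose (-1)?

value(.XOO/.XOX, X) = 0

p1 X@[.XOO/.XOX]: (0,0)[XXOO/.XOX]+0* (1,0)[.XOO/XXOX]+0
p2 O@[XXOO/.XOX]: (1,0)[XXOO/OXOX]+0*
p3 X@[XXOO/OXOX] terminal +0; root [.XOO/.XOX] d4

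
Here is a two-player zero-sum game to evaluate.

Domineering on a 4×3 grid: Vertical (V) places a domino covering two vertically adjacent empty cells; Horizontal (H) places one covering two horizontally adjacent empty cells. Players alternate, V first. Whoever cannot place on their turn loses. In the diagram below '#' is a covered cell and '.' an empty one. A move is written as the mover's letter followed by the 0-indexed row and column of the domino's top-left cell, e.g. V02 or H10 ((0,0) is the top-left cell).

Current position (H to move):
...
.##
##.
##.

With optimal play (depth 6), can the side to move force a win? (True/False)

[.../.##/##./##.] H move#1: H00:-1/##./.##/##./##.*, H01:-1/.##/.##/##./##.
[##./.##/##./##.] V move#2: V22:+1/##./.##/###/###*
[##./.##/###/###] end (terminal -1, H#3); searched .../.##/##./##. to 6

H winning at [.../.##/##./##.]: False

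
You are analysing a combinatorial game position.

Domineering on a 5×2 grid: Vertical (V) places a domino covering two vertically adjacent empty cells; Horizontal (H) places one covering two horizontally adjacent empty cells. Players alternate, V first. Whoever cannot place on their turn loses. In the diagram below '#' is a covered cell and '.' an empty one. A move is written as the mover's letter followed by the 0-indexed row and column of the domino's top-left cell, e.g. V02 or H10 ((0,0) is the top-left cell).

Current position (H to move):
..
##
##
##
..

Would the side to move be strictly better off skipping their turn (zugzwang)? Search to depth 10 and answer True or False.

ply 1, H at ../##/##/##/.. | H00=+1→##/##/##/##/..*; H40=+1→../##/##/##/##
ply 2: ##/##/##/##/.. is terminal -1 (V); from ../##/##/##/.. depth 10
suppose H passes — search the same position with V to move:
pass> ply 1: ../##/##/##/.. is terminal -1 (V); from ../##/##/##/.. depth 10
for H: play +1, pass +1

zugzwang(../##/##/##/.., H) = False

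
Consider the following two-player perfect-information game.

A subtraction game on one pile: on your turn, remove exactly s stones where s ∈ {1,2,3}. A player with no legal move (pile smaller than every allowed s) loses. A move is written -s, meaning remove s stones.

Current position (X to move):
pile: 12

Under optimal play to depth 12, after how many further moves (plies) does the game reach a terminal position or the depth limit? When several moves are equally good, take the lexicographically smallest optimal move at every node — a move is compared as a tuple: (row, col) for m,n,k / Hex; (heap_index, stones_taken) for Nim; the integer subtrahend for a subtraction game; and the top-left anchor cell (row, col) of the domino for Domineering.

[12] X move#1: -1:-1/11*, -2:-1/10, -3:-1/9
[11] O move#2: -1:-1/10, -2:-1/9, -3:+1/8*
[8] X move#3: -1:-1/7*, -2:-1/6, -3:-1/5
[7] O move#4: -1:-1/6, -2:-1/5, -3:+1/4*
[4] X move#5: -1:-1/3*, -2:-1/2, -3:-1/1
[3] O move#6: -1:-1/2, -2:-1/1, -3:+1/0*
[0] end (terminal -1, X#7); searched 12 to 12

PV length from [12]: 6 plies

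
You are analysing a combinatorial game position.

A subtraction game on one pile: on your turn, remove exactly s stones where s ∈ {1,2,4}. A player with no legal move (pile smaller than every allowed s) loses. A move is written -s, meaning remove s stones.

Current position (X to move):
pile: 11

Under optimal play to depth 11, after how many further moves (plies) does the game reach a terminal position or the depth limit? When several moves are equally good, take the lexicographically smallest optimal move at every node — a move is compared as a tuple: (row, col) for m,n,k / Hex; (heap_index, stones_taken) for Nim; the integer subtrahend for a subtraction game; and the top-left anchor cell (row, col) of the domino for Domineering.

[11] X move#1: -1:-1/10, -2:+1/9*, -4:-1/7
[9] O move#2: -1:-1/8*, -2:-1/7, -4:-1/5
[8] X move#3: -1:-1/7, -2:+1/6*, -4:-1/4
[6] O move#4: -1:-1/5*, -2:-1/4, -4:-1/2
[5] X move#5: -1:-1/4, -2:+1/3*, -4:-1/1
[3] O move#6: -1:-1/2*, -2:-1/1
[2] X move#7: -1:-1/1, -2:+1/0*
[0] end (terminal -1, O#8); searched 11 to 11

PV length from [11]: 7 plies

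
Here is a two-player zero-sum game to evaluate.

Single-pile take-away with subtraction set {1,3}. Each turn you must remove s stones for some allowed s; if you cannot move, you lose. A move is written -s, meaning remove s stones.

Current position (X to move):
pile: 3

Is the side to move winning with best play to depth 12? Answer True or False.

ply 1, X at 3 | -1=+1→2*; -3=+1→0
ply 2, O at 2 | -1=-1→1*
ply 3, X at 1 | -1=+1→0*
ply 4: 0 is terminal -1 (O); from 3 depth 12

X winning at [3]: True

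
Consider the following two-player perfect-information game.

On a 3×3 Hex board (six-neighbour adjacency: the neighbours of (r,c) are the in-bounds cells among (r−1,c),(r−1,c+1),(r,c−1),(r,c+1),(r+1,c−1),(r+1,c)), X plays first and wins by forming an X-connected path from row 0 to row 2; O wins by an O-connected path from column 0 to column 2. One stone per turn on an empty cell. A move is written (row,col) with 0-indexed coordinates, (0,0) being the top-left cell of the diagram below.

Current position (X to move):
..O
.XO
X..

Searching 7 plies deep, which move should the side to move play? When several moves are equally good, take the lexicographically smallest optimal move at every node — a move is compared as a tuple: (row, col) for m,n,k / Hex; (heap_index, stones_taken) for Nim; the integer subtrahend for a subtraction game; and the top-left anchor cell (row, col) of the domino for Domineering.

X's best at [..O/.XO/X..]: (0,0)

[..O/.XO/X..] X move#1: (0,0):+1/X.O/.XO/X..*, (0,1):+1/.XO/.XO/X.., (1,0):+1/..O/XXO/X.., (2,1):-1/..O/.XO/XX., (2,2):-1/..O/.XO/X.X
[X.O/.XO/X..] O move#2: (0,1):-1/XOO/.XO/X..*, (1,0):-1/X.O/OXO/X.., (2,1):-1/X.O/.XO/XO., (2,2):-1/X.O/.XO/X.O
[XOO/.XO/X..] X move#3: (1,0):+1/XOO/XXO/X..*, (2,1):-1/XOO/.XO/XX., (2,2):-1/XOO/.XO/X.X
[XOO/XXO/X..] end (terminal -1, O#4); searched ..O/.XO/X.. to 7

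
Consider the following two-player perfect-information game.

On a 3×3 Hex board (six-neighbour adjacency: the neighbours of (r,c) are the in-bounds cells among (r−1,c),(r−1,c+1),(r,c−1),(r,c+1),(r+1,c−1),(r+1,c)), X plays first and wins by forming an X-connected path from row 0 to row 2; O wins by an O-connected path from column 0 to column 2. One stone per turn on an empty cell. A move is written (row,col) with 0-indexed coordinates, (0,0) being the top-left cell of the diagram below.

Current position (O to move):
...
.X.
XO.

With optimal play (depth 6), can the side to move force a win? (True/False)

O winning at [.../.X./XO.]: False

[.../.X./XO.] O move#1: (0,0):-1/O../.X./XO.*, (0,1):-1/.O./.X./XO., (0,2):-1/..O/.X./XO., (1,0):-1/.../OX./XO., (1,2):-1/.../.XO/XO., (2,2):-1/.../.X./XOO
[O../.X./XO.] X move#2: (0,1):+1/OX./.X./XO.*, (0,2):+1/O.X/.X./XO., (1,0):+1/O../XX./XO., (1,2):+1/O../.XX/XO., (2,2):+1/O../.X./XOX
[OX./.X./XO.] end (terminal -1, O#3); searched .../.X./XO. to 6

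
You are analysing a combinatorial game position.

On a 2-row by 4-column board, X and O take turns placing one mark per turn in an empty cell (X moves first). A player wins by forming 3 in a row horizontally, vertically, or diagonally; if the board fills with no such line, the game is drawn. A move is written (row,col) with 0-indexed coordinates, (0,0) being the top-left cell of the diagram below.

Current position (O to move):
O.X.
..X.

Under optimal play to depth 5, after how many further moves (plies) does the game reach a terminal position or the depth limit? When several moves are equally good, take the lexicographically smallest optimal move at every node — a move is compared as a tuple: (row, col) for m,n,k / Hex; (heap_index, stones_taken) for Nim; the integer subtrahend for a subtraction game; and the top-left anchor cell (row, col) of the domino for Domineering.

[O.X./..X.] O move#1: (0,1):-1/OOX./..X., (0,3):-1/O.XO/..X., (1,0):+0/O.X./O.X.*, (1,1):+0/O.X./.OX., (1,3):+0/O.X./..XO
[O.X./O.X.] X move#2: (0,1):+0/OXX./O.X.*, (0,3):+0/O.XX/O.X., (1,1):+0/O.X./OXX., (1,3):+0/O.X./O.XX
[OXX./O.X.] O move#3: (0,3):+0/OXXO/O.X.*, (1,1):-1/OXX./OOX., (1,3):-1/OXX./O.XO
[OXXO/O.X.] X move#4: (1,1):+0/OXXO/OXX.*, (1,3):+0/OXXO/O.XX
[OXXO/OXX.] O move#5: (1,3):+0/OXXO/OXXO*
[OXXO/OXXO] end (terminal +0, X#6); searched O.X./..X. to 5

PV length from [O.X./..X.]: 5 plies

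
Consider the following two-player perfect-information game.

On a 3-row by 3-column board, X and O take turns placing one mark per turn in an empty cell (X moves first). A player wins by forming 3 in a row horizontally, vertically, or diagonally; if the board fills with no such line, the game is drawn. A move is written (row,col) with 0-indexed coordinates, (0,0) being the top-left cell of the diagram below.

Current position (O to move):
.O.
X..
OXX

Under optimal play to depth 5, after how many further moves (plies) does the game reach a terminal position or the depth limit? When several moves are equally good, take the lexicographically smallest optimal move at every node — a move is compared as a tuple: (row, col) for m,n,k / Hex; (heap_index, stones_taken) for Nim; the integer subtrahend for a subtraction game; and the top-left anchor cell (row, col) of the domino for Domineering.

PV length from [.O./X../OXX]: 3 plies

p1 O@[.O./X../OXX]: (0,0)[OO./X../OXX]+0 (0,2)[.OO/X../OXX]+1* (1,1)[.O./XO./OXX]+0 (1,2)[.O./X.O/OXX]+0
p2 X@[.OO/X../OXX]: (0,0)[XOO/X../OXX]-1* (1,1)[.OO/XX./OXX]-1 (1,2)[.OO/X.X/OXX]-1
p3 O@[XOO/X../OXX]: (1,1)[XOO/XO./OXX]+1* (1,2)[XOO/X.O/OXX]-1
p4 X@[XOO/XO./OXX] terminal -1; root [.O./X../OXX] d5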